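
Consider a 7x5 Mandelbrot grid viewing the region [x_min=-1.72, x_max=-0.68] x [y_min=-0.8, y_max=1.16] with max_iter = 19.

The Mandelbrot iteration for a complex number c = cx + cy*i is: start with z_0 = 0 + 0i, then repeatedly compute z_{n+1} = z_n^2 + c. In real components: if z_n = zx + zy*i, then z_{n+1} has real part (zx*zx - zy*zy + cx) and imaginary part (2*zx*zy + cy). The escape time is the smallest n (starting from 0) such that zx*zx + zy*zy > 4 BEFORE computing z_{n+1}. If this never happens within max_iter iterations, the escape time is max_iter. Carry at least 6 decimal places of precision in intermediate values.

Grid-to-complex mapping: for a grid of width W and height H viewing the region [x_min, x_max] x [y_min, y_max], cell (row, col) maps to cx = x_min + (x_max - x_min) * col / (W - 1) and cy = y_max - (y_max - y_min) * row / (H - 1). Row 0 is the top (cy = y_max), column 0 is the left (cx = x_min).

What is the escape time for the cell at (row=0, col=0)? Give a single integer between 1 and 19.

Answer: 1

Derivation:
z_0 = 0 + 0i, c = -1.7200 + 1.1600i
Iter 1: z = -1.7200 + 1.1600i, |z|^2 = 4.3040
Escaped at iteration 1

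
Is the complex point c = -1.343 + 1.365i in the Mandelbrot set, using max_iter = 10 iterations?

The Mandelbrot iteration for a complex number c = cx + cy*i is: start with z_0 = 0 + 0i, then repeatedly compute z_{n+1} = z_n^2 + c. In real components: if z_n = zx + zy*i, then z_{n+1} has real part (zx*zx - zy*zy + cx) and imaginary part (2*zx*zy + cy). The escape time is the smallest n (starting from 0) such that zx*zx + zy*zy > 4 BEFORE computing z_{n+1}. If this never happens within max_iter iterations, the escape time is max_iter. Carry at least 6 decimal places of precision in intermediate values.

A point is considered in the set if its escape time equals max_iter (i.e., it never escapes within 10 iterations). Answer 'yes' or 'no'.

z_0 = 0 + 0i, c = -1.3430 + 1.3650i
Iter 1: z = -1.3430 + 1.3650i, |z|^2 = 3.6669
Iter 2: z = -1.4026 + -2.3014i, |z|^2 = 7.2636
Escaped at iteration 2

Answer: no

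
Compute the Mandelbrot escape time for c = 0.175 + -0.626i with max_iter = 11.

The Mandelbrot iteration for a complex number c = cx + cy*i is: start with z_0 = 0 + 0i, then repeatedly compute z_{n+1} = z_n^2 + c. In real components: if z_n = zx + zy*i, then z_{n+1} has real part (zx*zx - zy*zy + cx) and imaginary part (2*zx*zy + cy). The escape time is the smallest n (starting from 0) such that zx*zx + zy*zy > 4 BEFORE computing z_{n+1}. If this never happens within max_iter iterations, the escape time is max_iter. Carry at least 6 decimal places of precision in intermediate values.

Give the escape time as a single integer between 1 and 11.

z_0 = 0 + 0i, c = 0.1750 + -0.6260i
Iter 1: z = 0.1750 + -0.6260i, |z|^2 = 0.4225
Iter 2: z = -0.1863 + -0.8451i, |z|^2 = 0.7489
Iter 3: z = -0.5045 + -0.3112i, |z|^2 = 0.3514
Iter 4: z = 0.3327 + -0.3120i, |z|^2 = 0.2080
Iter 5: z = 0.1883 + -0.8336i, |z|^2 = 0.7303
Iter 6: z = -0.4844 + -0.9400i, |z|^2 = 1.1182
Iter 7: z = -0.4739 + 0.2847i, |z|^2 = 0.3056
Iter 8: z = 0.3186 + -0.8958i, |z|^2 = 0.9040
Iter 9: z = -0.5260 + -1.1968i, |z|^2 = 1.7089
Iter 10: z = -0.9806 + 0.6330i, |z|^2 = 1.3622

Answer: 11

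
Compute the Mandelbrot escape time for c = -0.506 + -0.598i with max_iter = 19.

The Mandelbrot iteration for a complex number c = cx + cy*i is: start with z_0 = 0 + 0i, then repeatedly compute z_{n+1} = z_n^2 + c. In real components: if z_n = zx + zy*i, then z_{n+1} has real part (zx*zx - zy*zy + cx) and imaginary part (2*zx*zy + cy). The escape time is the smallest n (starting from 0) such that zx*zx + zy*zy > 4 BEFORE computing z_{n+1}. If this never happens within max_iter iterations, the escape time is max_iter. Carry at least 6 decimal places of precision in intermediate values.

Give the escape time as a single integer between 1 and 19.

Answer: 19

Derivation:
z_0 = 0 + 0i, c = -0.5060 + -0.5980i
Iter 1: z = -0.5060 + -0.5980i, |z|^2 = 0.6136
Iter 2: z = -0.6076 + 0.0072i, |z|^2 = 0.3692
Iter 3: z = -0.1369 + -0.6067i, |z|^2 = 0.3869
Iter 4: z = -0.8554 + -0.4319i, |z|^2 = 0.9182
Iter 5: z = 0.0391 + 0.1408i, |z|^2 = 0.0214
Iter 6: z = -0.5243 + -0.5870i, |z|^2 = 0.6194
Iter 7: z = -0.5757 + 0.0175i, |z|^2 = 0.3317
Iter 8: z = -0.1749 + -0.6181i, |z|^2 = 0.4127
Iter 9: z = -0.8575 + -0.3817i, |z|^2 = 0.8810
Iter 10: z = 0.0836 + 0.0567i, |z|^2 = 0.0102
Iter 11: z = -0.5022 + -0.5885i, |z|^2 = 0.5986
Iter 12: z = -0.6001 + -0.0069i, |z|^2 = 0.3602
Iter 13: z = -0.1459 + -0.5898i, |z|^2 = 0.3691
Iter 14: z = -0.8325 + -0.4259i, |z|^2 = 0.8745
Iter 15: z = 0.0057 + 0.1112i, |z|^2 = 0.0124
Iter 16: z = -0.5183 + -0.5967i, |z|^2 = 0.6247
Iter 17: z = -0.5934 + 0.0206i, |z|^2 = 0.3526
Iter 18: z = -0.1543 + -0.6224i, |z|^2 = 0.4112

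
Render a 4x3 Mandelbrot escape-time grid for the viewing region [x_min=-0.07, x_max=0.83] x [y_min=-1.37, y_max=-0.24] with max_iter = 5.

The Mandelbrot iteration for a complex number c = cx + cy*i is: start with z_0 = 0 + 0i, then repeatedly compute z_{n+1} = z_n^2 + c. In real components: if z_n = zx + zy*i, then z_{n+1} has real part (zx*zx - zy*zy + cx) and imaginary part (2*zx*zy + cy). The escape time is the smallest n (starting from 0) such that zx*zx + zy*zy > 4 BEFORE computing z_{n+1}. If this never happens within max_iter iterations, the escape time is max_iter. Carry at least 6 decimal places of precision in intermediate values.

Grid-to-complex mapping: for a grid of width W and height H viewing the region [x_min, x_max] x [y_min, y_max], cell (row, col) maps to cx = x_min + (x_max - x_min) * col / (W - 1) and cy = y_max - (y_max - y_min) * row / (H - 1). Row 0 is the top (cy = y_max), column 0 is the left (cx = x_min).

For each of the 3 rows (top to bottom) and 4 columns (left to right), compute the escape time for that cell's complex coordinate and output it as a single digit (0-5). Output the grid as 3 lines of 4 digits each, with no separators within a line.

(row=0, col=0): c = -0.0700 + -0.2400i → escape time 5
(row=0, col=1): c = 0.2300 + -0.2400i → escape time 5
(row=0, col=2): c = 0.5300 + -0.2400i → escape time 5
(row=0, col=3): c = 0.8300 + -0.2400i → escape time 3
(row=1, col=0): c = -0.0700 + -0.8050i → escape time 5
(row=1, col=1): c = 0.2300 + -0.8050i → escape time 5
(row=1, col=2): c = 0.5300 + -0.8050i → escape time 3
(row=1, col=3): c = 0.8300 + -0.8050i → escape time 2
(row=2, col=0): c = -0.0700 + -1.3700i → escape time 2
(row=2, col=1): c = 0.2300 + -1.3700i → escape time 2
(row=2, col=2): c = 0.5300 + -1.3700i → escape time 2
(row=2, col=3): c = 0.8300 + -1.3700i → escape time 2

Answer: 5553
5532
2222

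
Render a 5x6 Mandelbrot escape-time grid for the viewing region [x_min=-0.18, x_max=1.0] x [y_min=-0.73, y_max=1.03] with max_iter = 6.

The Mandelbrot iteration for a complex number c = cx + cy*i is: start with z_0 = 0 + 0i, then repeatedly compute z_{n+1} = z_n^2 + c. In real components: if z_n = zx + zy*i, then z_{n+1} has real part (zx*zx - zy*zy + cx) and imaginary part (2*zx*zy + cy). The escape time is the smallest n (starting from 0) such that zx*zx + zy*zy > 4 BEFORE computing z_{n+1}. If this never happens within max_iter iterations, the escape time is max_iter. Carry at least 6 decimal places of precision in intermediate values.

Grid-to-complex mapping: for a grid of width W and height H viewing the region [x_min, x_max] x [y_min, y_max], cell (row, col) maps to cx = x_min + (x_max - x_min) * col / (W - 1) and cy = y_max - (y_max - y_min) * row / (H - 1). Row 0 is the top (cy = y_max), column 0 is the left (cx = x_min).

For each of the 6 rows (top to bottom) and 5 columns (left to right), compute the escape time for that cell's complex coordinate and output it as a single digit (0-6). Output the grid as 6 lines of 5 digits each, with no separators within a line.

(row=0, col=0): c = -0.1800 + 1.0300i → escape time 6
(row=0, col=1): c = 0.1150 + 1.0300i → escape time 4
(row=0, col=2): c = 0.4100 + 1.0300i → escape time 3
(row=0, col=3): c = 0.7050 + 1.0300i → escape time 2
(row=0, col=4): c = 1.0000 + 1.0300i → escape time 2
(row=1, col=0): c = -0.1800 + 0.6780i → escape time 6
(row=1, col=1): c = 0.1150 + 0.6780i → escape time 6
(row=1, col=2): c = 0.4100 + 0.6780i → escape time 6
(row=1, col=3): c = 0.7050 + 0.6780i → escape time 3
(row=1, col=4): c = 1.0000 + 0.6780i → escape time 2
(row=2, col=0): c = -0.1800 + 0.3260i → escape time 6
(row=2, col=1): c = 0.1150 + 0.3260i → escape time 6
(row=2, col=2): c = 0.4100 + 0.3260i → escape time 6
(row=2, col=3): c = 0.7050 + 0.3260i → escape time 3
(row=2, col=4): c = 1.0000 + 0.3260i → escape time 2
(row=3, col=0): c = -0.1800 + -0.0260i → escape time 6
(row=3, col=1): c = 0.1150 + -0.0260i → escape time 6
(row=3, col=2): c = 0.4100 + -0.0260i → escape time 6
(row=3, col=3): c = 0.7050 + -0.0260i → escape time 3
(row=3, col=4): c = 1.0000 + -0.0260i → escape time 2
(row=4, col=0): c = -0.1800 + -0.3780i → escape time 6
(row=4, col=1): c = 0.1150 + -0.3780i → escape time 6
(row=4, col=2): c = 0.4100 + -0.3780i → escape time 6
(row=4, col=3): c = 0.7050 + -0.3780i → escape time 3
(row=4, col=4): c = 1.0000 + -0.3780i → escape time 2
(row=5, col=0): c = -0.1800 + -0.7300i → escape time 6
(row=5, col=1): c = 0.1150 + -0.7300i → escape time 6
(row=5, col=2): c = 0.4100 + -0.7300i → escape time 4
(row=5, col=3): c = 0.7050 + -0.7300i → escape time 3
(row=5, col=4): c = 1.0000 + -0.7300i → escape time 2

Answer: 64322
66632
66632
66632
66632
66432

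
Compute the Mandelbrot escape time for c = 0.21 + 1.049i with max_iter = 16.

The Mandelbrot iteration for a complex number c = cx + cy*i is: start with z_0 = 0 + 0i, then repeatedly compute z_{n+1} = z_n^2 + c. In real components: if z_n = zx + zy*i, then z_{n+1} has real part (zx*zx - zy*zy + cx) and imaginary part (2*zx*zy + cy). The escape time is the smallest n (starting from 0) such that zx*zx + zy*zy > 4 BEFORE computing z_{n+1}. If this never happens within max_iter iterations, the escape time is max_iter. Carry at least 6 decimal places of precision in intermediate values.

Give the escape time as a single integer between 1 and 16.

Answer: 4

Derivation:
z_0 = 0 + 0i, c = 0.2100 + 1.0490i
Iter 1: z = 0.2100 + 1.0490i, |z|^2 = 1.1445
Iter 2: z = -0.8463 + 1.4896i, |z|^2 = 2.9351
Iter 3: z = -1.2926 + -1.4723i, |z|^2 = 3.8384
Iter 4: z = -0.2867 + 4.8552i, |z|^2 = 23.6549
Escaped at iteration 4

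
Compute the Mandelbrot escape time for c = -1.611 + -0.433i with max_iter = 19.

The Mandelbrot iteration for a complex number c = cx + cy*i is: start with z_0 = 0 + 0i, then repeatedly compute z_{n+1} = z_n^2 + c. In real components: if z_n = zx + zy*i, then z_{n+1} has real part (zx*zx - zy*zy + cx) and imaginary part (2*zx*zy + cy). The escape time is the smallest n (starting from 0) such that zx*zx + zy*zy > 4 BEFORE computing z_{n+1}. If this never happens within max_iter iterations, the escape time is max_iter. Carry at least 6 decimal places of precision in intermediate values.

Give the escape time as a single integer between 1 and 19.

z_0 = 0 + 0i, c = -1.6110 + -0.4330i
Iter 1: z = -1.6110 + -0.4330i, |z|^2 = 2.7828
Iter 2: z = 0.7968 + 0.9621i, |z|^2 = 1.5606
Iter 3: z = -1.9017 + 1.1003i, |z|^2 = 4.8273
Escaped at iteration 3

Answer: 3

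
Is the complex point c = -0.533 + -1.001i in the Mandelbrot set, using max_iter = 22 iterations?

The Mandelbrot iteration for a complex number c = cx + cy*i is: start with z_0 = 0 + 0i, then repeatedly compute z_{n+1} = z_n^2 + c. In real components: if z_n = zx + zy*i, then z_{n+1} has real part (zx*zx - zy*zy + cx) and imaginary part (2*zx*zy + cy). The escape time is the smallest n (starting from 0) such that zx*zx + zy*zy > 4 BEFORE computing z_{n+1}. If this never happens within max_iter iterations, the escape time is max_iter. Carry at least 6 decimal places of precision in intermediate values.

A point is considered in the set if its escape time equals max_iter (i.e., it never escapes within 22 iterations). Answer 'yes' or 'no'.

Answer: no

Derivation:
z_0 = 0 + 0i, c = -0.5330 + -1.0010i
Iter 1: z = -0.5330 + -1.0010i, |z|^2 = 1.2861
Iter 2: z = -1.2509 + 0.0661i, |z|^2 = 1.5691
Iter 3: z = 1.0274 + -1.1663i, |z|^2 = 2.4158
Iter 4: z = -0.8376 + -3.3975i, |z|^2 = 12.2448
Escaped at iteration 4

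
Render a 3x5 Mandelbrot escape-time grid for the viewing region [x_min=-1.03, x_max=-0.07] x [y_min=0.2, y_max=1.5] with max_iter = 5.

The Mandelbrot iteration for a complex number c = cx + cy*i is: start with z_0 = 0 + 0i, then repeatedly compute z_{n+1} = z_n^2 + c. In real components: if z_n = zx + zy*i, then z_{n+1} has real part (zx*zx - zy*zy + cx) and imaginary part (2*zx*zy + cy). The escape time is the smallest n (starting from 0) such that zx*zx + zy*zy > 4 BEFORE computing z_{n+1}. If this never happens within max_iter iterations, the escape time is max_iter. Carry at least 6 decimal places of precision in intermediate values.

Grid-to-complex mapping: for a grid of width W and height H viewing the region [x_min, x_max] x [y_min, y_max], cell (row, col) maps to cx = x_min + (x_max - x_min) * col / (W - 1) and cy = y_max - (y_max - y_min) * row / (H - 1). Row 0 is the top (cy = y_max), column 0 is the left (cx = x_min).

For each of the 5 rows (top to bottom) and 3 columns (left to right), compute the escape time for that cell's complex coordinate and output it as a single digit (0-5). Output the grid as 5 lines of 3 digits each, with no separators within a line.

(row=0, col=0): c = -1.0300 + 1.5000i → escape time 2
(row=0, col=1): c = -0.5500 + 1.5000i → escape time 2
(row=0, col=2): c = -0.0700 + 1.5000i → escape time 2
(row=1, col=0): c = -1.0300 + 1.1750i → escape time 3
(row=1, col=1): c = -0.5500 + 1.1750i → escape time 3
(row=1, col=2): c = -0.0700 + 1.1750i → escape time 3
(row=2, col=0): c = -1.0300 + 0.8500i → escape time 3
(row=2, col=1): c = -0.5500 + 0.8500i → escape time 4
(row=2, col=2): c = -0.0700 + 0.8500i → escape time 5
(row=3, col=0): c = -1.0300 + 0.5250i → escape time 5
(row=3, col=1): c = -0.5500 + 0.5250i → escape time 5
(row=3, col=2): c = -0.0700 + 0.5250i → escape time 5
(row=4, col=0): c = -1.0300 + 0.2000i → escape time 5
(row=4, col=1): c = -0.5500 + 0.2000i → escape time 5
(row=4, col=2): c = -0.0700 + 0.2000i → escape time 5

Answer: 222
333
345
555
555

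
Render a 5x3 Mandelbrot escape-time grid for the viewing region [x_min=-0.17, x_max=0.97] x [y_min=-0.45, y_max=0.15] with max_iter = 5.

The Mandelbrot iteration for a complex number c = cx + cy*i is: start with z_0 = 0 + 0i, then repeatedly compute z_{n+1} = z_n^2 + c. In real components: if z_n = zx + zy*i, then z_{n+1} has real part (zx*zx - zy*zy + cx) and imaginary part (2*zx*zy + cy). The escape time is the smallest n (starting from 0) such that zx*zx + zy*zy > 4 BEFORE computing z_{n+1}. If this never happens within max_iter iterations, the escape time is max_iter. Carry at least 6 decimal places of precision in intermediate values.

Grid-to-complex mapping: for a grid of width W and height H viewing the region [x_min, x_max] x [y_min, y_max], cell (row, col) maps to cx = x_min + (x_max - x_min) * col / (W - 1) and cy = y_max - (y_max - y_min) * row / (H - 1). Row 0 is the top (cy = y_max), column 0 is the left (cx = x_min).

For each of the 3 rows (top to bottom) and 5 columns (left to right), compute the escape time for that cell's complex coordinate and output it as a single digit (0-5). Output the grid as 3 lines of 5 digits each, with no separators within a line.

(row=0, col=0): c = -0.1700 + 0.1500i → escape time 5
(row=0, col=1): c = 0.1150 + 0.1500i → escape time 5
(row=0, col=2): c = 0.4000 + 0.1500i → escape time 5
(row=0, col=3): c = 0.6850 + 0.1500i → escape time 3
(row=0, col=4): c = 0.9700 + 0.1500i → escape time 3
(row=1, col=0): c = -0.1700 + -0.1500i → escape time 5
(row=1, col=1): c = 0.1150 + -0.1500i → escape time 5
(row=1, col=2): c = 0.4000 + -0.1500i → escape time 5
(row=1, col=3): c = 0.6850 + -0.1500i → escape time 3
(row=1, col=4): c = 0.9700 + -0.1500i → escape time 3
(row=2, col=0): c = -0.1700 + -0.4500i → escape time 5
(row=2, col=1): c = 0.1150 + -0.4500i → escape time 5
(row=2, col=2): c = 0.4000 + -0.4500i → escape time 5
(row=2, col=3): c = 0.6850 + -0.4500i → escape time 3
(row=2, col=4): c = 0.9700 + -0.4500i → escape time 2

Answer: 55533
55533
55532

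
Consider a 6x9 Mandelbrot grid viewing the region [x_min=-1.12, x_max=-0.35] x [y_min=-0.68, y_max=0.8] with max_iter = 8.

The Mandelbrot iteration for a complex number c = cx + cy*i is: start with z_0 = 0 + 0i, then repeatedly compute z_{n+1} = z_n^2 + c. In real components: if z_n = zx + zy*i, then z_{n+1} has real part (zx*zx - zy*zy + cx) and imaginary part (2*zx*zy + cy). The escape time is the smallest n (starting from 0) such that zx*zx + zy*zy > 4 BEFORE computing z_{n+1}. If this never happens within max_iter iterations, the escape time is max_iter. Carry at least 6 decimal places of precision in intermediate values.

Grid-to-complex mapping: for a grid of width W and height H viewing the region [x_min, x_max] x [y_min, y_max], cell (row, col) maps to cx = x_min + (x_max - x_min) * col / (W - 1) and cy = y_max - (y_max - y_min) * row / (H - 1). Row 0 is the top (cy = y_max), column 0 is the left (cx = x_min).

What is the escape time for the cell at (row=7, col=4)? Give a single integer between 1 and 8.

Answer: 8

Derivation:
z_0 = 0 + 0i, c = -0.5040 + -0.4950i
Iter 1: z = -0.5040 + -0.4950i, |z|^2 = 0.4990
Iter 2: z = -0.4950 + 0.0040i, |z|^2 = 0.2450
Iter 3: z = -0.2590 + -0.4989i, |z|^2 = 0.3160
Iter 4: z = -0.6859 + -0.2366i, |z|^2 = 0.5264
Iter 5: z = -0.0896 + -0.1705i, |z|^2 = 0.0371
Iter 6: z = -0.5250 + -0.4645i, |z|^2 = 0.4914
Iter 7: z = -0.4441 + -0.0073i, |z|^2 = 0.1972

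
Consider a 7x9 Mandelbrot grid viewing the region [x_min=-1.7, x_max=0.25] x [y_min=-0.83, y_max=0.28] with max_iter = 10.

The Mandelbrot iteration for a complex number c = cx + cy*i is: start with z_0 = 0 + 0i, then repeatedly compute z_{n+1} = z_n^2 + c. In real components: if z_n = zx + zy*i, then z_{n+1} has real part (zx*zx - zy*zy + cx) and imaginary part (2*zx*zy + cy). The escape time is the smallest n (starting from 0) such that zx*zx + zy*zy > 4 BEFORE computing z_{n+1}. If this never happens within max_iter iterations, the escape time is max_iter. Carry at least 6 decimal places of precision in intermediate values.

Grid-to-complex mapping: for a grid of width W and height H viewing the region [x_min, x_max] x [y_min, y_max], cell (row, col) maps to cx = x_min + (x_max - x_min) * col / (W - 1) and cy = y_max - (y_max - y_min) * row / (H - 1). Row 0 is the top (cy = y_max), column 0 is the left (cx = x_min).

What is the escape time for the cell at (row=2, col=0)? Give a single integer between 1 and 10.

z_0 = 0 + 0i, c = -1.7000 + 0.0025i
Iter 1: z = -1.7000 + 0.0025i, |z|^2 = 2.8900
Iter 2: z = 1.1900 + -0.0060i, |z|^2 = 1.4161
Iter 3: z = -0.2840 + -0.0118i, |z|^2 = 0.0808
Iter 4: z = -1.6195 + 0.0092i, |z|^2 = 2.6229
Iter 5: z = 0.9227 + -0.0273i, |z|^2 = 0.8522
Iter 6: z = -0.8493 + -0.0478i, |z|^2 = 0.7236
Iter 7: z = -0.9810 + 0.0837i, |z|^2 = 0.9693
Iter 8: z = -0.7447 + -0.1618i, |z|^2 = 0.5808
Iter 9: z = -1.1715 + 0.2434i, |z|^2 = 1.4318

Answer: 10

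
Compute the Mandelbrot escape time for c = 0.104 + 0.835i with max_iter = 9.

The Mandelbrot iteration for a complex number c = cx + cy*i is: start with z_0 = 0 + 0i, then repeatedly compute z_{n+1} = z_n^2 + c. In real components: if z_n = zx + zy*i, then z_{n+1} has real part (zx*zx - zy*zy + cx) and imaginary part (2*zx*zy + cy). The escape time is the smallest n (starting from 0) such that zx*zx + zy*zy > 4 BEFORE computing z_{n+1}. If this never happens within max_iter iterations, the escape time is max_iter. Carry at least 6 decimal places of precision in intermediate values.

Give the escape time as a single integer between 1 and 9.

Answer: 5

Derivation:
z_0 = 0 + 0i, c = 0.1040 + 0.8350i
Iter 1: z = 0.1040 + 0.8350i, |z|^2 = 0.7080
Iter 2: z = -0.5824 + 1.0087i, |z|^2 = 1.3566
Iter 3: z = -0.5742 + -0.3399i, |z|^2 = 0.4453
Iter 4: z = 0.3182 + 1.2254i, |z|^2 = 1.6028
Iter 5: z = -1.2964 + 1.6148i, |z|^2 = 4.2882
Escaped at iteration 5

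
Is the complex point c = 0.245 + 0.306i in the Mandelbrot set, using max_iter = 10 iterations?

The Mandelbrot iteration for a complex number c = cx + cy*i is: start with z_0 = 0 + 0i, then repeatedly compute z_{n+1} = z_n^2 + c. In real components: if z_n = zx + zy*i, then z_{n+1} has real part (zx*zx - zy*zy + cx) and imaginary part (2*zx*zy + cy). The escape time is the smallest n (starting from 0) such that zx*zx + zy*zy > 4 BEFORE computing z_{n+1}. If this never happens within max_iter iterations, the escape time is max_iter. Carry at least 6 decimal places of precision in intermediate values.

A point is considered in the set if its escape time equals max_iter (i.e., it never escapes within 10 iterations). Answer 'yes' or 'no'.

z_0 = 0 + 0i, c = 0.2450 + 0.3060i
Iter 1: z = 0.2450 + 0.3060i, |z|^2 = 0.1537
Iter 2: z = 0.2114 + 0.4559i, |z|^2 = 0.2526
Iter 3: z = 0.0818 + 0.4988i, |z|^2 = 0.2555
Iter 4: z = 0.0029 + 0.3876i, |z|^2 = 0.1502
Iter 5: z = 0.0948 + 0.3083i, |z|^2 = 0.1040
Iter 6: z = 0.1590 + 0.3644i, |z|^2 = 0.1581
Iter 7: z = 0.1375 + 0.4219i, |z|^2 = 0.1969
Iter 8: z = 0.0859 + 0.4220i, |z|^2 = 0.1854
Iter 9: z = 0.0743 + 0.3785i, |z|^2 = 0.1488
Did not escape in 10 iterations → in set

Answer: yes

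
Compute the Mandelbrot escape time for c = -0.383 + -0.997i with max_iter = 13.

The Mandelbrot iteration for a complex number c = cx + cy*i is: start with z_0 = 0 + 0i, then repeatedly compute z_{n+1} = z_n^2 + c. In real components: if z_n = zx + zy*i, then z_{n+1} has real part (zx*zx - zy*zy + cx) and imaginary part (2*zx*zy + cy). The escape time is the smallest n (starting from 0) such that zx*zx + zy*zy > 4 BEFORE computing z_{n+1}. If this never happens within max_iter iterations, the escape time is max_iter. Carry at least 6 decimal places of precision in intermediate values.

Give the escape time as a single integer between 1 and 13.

Answer: 5

Derivation:
z_0 = 0 + 0i, c = -0.3830 + -0.9970i
Iter 1: z = -0.3830 + -0.9970i, |z|^2 = 1.1407
Iter 2: z = -1.2303 + -0.2333i, |z|^2 = 1.5681
Iter 3: z = 1.0763 + -0.4229i, |z|^2 = 1.3372
Iter 4: z = 0.5965 + -1.9074i, |z|^2 = 3.9939
Iter 5: z = -3.6653 + -3.2723i, |z|^2 = 24.1430
Escaped at iteration 5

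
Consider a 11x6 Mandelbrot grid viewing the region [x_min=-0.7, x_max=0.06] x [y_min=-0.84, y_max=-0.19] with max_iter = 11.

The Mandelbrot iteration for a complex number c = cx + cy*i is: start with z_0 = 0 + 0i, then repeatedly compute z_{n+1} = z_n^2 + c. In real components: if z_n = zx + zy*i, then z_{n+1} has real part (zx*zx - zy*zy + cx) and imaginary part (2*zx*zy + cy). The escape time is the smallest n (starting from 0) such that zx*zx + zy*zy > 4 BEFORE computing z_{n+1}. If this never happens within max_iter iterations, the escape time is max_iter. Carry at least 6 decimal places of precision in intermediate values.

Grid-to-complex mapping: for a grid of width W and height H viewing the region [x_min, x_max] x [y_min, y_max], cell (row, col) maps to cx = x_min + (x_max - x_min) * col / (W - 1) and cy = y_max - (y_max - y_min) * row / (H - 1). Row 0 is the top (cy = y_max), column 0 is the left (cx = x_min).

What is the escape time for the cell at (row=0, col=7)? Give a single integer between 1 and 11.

Answer: 11

Derivation:
z_0 = 0 + 0i, c = -0.1680 + -0.1900i
Iter 1: z = -0.1680 + -0.1900i, |z|^2 = 0.0643
Iter 2: z = -0.1759 + -0.1262i, |z|^2 = 0.0468
Iter 3: z = -0.1530 + -0.1456i, |z|^2 = 0.0446
Iter 4: z = -0.1658 + -0.1454i, |z|^2 = 0.0486
Iter 5: z = -0.1617 + -0.1418i, |z|^2 = 0.0462
Iter 6: z = -0.1620 + -0.1442i, |z|^2 = 0.0470
Iter 7: z = -0.1626 + -0.1433i, |z|^2 = 0.0470
Iter 8: z = -0.1621 + -0.1434i, |z|^2 = 0.0468
Iter 9: z = -0.1623 + -0.1435i, |z|^2 = 0.0469
Iter 10: z = -0.1623 + -0.1434i, |z|^2 = 0.0469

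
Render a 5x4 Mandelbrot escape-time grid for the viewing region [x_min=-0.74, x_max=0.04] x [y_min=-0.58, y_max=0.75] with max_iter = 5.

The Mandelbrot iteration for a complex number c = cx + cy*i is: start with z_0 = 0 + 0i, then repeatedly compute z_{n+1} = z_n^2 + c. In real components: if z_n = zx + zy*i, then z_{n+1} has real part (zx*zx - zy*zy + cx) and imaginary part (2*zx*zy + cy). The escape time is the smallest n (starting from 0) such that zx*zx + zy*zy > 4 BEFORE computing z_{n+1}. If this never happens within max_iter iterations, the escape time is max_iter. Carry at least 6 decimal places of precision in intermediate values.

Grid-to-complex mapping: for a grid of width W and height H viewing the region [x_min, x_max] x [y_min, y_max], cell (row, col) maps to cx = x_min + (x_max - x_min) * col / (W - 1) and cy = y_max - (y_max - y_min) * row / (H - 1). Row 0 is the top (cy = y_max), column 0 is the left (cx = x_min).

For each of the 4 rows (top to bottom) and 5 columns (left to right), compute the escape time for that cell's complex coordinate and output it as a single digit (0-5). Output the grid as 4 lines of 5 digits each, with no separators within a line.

Answer: 45555
55555
55555
55555

Derivation:
(row=0, col=0): c = -0.7400 + 0.7500i → escape time 4
(row=0, col=1): c = -0.5450 + 0.7500i → escape time 5
(row=0, col=2): c = -0.3500 + 0.7500i → escape time 5
(row=0, col=3): c = -0.1550 + 0.7500i → escape time 5
(row=0, col=4): c = 0.0400 + 0.7500i → escape time 5
(row=1, col=0): c = -0.7400 + 0.3067i → escape time 5
(row=1, col=1): c = -0.5450 + 0.3067i → escape time 5
(row=1, col=2): c = -0.3500 + 0.3067i → escape time 5
(row=1, col=3): c = -0.1550 + 0.3067i → escape time 5
(row=1, col=4): c = 0.0400 + 0.3067i → escape time 5
(row=2, col=0): c = -0.7400 + -0.1367i → escape time 5
(row=2, col=1): c = -0.5450 + -0.1367i → escape time 5
(row=2, col=2): c = -0.3500 + -0.1367i → escape time 5
(row=2, col=3): c = -0.1550 + -0.1367i → escape time 5
(row=2, col=4): c = 0.0400 + -0.1367i → escape time 5
(row=3, col=0): c = -0.7400 + -0.5800i → escape time 5
(row=3, col=1): c = -0.5450 + -0.5800i → escape time 5
(row=3, col=2): c = -0.3500 + -0.5800i → escape time 5
(row=3, col=3): c = -0.1550 + -0.5800i → escape time 5
(row=3, col=4): c = 0.0400 + -0.5800i → escape time 5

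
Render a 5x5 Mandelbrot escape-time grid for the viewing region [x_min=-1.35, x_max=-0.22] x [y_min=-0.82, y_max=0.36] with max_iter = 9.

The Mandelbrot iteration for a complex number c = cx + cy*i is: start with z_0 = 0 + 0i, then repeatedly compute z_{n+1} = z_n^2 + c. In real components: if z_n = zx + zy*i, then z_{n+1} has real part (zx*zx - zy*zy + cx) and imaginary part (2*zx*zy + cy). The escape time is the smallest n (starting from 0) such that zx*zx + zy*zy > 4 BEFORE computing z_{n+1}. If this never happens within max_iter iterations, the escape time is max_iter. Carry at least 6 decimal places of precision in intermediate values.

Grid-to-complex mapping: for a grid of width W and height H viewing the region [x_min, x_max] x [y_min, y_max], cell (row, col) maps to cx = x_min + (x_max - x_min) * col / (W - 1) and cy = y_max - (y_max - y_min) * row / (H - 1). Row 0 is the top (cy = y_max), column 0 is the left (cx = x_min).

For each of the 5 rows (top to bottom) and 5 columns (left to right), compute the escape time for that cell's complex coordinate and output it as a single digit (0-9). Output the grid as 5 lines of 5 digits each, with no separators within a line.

(row=0, col=0): c = -1.3500 + 0.3600i → escape time 6
(row=0, col=1): c = -1.0675 + 0.3600i → escape time 9
(row=0, col=2): c = -0.7850 + 0.3600i → escape time 8
(row=0, col=3): c = -0.5025 + 0.3600i → escape time 9
(row=0, col=4): c = -0.2200 + 0.3600i → escape time 9
(row=1, col=0): c = -1.3500 + 0.0650i → escape time 9
(row=1, col=1): c = -1.0675 + 0.0650i → escape time 9
(row=1, col=2): c = -0.7850 + 0.0650i → escape time 9
(row=1, col=3): c = -0.5025 + 0.0650i → escape time 9
(row=1, col=4): c = -0.2200 + 0.0650i → escape time 9
(row=2, col=0): c = -1.3500 + -0.2300i → escape time 7
(row=2, col=1): c = -1.0675 + -0.2300i → escape time 9
(row=2, col=2): c = -0.7850 + -0.2300i → escape time 9
(row=2, col=3): c = -0.5025 + -0.2300i → escape time 9
(row=2, col=4): c = -0.2200 + -0.2300i → escape time 9
(row=3, col=0): c = -1.3500 + -0.5250i → escape time 3
(row=3, col=1): c = -1.0675 + -0.5250i → escape time 5
(row=3, col=2): c = -0.7850 + -0.5250i → escape time 6
(row=3, col=3): c = -0.5025 + -0.5250i → escape time 9
(row=3, col=4): c = -0.2200 + -0.5250i → escape time 9
(row=4, col=0): c = -1.3500 + -0.8200i → escape time 3
(row=4, col=1): c = -1.0675 + -0.8200i → escape time 3
(row=4, col=2): c = -0.7850 + -0.8200i → escape time 4
(row=4, col=3): c = -0.5025 + -0.8200i → escape time 5
(row=4, col=4): c = -0.2200 + -0.8200i → escape time 9

Answer: 69899
99999
79999
35699
33459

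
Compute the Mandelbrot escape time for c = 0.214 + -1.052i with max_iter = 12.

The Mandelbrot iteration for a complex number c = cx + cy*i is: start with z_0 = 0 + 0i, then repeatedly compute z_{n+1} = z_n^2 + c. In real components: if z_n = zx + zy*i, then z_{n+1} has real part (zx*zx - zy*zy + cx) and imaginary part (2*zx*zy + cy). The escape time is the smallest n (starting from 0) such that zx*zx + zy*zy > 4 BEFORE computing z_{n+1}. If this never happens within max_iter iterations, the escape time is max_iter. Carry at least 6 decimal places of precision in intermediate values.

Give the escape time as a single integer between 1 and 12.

z_0 = 0 + 0i, c = 0.2140 + -1.0520i
Iter 1: z = 0.2140 + -1.0520i, |z|^2 = 1.1525
Iter 2: z = -0.8469 + -1.5023i, |z|^2 = 2.9740
Iter 3: z = -1.3255 + 1.4925i, |z|^2 = 3.9847
Iter 4: z = -0.2567 + -5.0088i, |z|^2 = 25.1539
Escaped at iteration 4

Answer: 4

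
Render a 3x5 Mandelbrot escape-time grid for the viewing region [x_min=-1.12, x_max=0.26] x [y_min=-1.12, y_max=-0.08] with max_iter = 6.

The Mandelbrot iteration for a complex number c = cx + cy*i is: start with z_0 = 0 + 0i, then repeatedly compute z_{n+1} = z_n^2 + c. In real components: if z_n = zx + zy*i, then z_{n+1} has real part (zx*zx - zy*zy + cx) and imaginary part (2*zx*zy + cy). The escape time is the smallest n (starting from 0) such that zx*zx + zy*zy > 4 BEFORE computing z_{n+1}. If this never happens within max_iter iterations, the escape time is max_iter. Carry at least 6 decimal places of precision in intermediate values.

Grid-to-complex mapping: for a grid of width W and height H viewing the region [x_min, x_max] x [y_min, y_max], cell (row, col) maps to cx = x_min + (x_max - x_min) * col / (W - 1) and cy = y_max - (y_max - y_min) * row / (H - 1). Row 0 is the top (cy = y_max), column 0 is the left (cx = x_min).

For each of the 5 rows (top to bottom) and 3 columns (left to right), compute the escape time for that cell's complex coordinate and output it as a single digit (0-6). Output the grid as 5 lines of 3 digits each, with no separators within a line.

Answer: 666
666
466
354
343

Derivation:
(row=0, col=0): c = -1.1200 + -0.0800i → escape time 6
(row=0, col=1): c = -0.4300 + -0.0800i → escape time 6
(row=0, col=2): c = 0.2600 + -0.0800i → escape time 6
(row=1, col=0): c = -1.1200 + -0.3400i → escape time 6
(row=1, col=1): c = -0.4300 + -0.3400i → escape time 6
(row=1, col=2): c = 0.2600 + -0.3400i → escape time 6
(row=2, col=0): c = -1.1200 + -0.6000i → escape time 4
(row=2, col=1): c = -0.4300 + -0.6000i → escape time 6
(row=2, col=2): c = 0.2600 + -0.6000i → escape time 6
(row=3, col=0): c = -1.1200 + -0.8600i → escape time 3
(row=3, col=1): c = -0.4300 + -0.8600i → escape time 5
(row=3, col=2): c = 0.2600 + -0.8600i → escape time 4
(row=4, col=0): c = -1.1200 + -1.1200i → escape time 3
(row=4, col=1): c = -0.4300 + -1.1200i → escape time 4
(row=4, col=2): c = 0.2600 + -1.1200i → escape time 3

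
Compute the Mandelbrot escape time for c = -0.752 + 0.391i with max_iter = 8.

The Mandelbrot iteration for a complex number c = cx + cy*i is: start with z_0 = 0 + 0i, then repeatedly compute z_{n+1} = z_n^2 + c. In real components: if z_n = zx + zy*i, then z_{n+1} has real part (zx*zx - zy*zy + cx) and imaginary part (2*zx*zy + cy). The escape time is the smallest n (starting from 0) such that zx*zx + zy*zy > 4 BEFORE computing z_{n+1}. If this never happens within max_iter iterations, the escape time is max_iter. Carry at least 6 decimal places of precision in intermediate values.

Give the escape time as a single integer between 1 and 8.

Answer: 8

Derivation:
z_0 = 0 + 0i, c = -0.7520 + 0.3910i
Iter 1: z = -0.7520 + 0.3910i, |z|^2 = 0.7184
Iter 2: z = -0.3394 + -0.1971i, |z|^2 = 0.1540
Iter 3: z = -0.6757 + 0.5248i, |z|^2 = 0.7319
Iter 4: z = -0.5709 + -0.3181i, |z|^2 = 0.4271
Iter 5: z = -0.5273 + 0.7542i, |z|^2 = 0.8469
Iter 6: z = -1.0427 + -0.4044i, |z|^2 = 1.2509
Iter 7: z = 0.1718 + 1.2344i, |z|^2 = 1.5532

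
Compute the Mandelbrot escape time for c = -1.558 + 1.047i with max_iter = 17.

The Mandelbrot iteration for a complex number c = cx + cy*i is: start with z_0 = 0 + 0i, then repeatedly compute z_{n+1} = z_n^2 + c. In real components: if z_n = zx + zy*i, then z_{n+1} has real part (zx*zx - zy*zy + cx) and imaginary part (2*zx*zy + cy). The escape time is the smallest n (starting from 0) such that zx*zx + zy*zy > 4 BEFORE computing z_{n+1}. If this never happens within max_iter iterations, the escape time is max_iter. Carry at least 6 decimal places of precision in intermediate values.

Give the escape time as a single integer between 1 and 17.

Answer: 2

Derivation:
z_0 = 0 + 0i, c = -1.5580 + 1.0470i
Iter 1: z = -1.5580 + 1.0470i, |z|^2 = 3.5236
Iter 2: z = -0.2268 + -2.2155i, |z|^2 = 4.9597
Escaped at iteration 2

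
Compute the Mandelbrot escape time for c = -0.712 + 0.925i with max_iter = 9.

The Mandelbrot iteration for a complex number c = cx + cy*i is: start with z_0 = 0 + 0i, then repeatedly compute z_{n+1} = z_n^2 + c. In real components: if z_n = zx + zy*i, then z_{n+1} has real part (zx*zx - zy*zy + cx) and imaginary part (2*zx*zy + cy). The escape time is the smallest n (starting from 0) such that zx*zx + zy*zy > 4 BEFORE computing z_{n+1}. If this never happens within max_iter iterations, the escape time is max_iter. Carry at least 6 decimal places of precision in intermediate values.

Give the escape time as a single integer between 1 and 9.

Answer: 4

Derivation:
z_0 = 0 + 0i, c = -0.7120 + 0.9250i
Iter 1: z = -0.7120 + 0.9250i, |z|^2 = 1.3626
Iter 2: z = -1.0607 + -0.3922i, |z|^2 = 1.2789
Iter 3: z = 0.2592 + 1.7570i, |z|^2 = 3.1542
Iter 4: z = -3.7318 + 1.8359i, |z|^2 = 17.2972
Escaped at iteration 4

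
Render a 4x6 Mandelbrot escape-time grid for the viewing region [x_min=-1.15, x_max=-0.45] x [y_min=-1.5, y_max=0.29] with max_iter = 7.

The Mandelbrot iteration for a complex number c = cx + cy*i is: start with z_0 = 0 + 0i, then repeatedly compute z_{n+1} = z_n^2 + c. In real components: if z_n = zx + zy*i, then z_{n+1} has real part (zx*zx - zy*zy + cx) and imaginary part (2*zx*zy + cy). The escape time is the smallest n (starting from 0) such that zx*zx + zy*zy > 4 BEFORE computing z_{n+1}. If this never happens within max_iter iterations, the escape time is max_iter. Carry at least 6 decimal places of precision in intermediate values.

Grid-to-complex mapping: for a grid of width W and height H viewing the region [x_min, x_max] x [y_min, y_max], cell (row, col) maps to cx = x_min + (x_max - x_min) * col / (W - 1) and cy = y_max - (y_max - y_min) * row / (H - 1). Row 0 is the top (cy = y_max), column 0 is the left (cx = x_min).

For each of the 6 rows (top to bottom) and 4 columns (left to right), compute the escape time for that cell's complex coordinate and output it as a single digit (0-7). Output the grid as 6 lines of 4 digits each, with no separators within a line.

Answer: 7777
7777
6677
3446
3333
2222

Derivation:
(row=0, col=0): c = -1.1500 + 0.2900i → escape time 7
(row=0, col=1): c = -0.9167 + 0.2900i → escape time 7
(row=0, col=2): c = -0.6833 + 0.2900i → escape time 7
(row=0, col=3): c = -0.4500 + 0.2900i → escape time 7
(row=1, col=0): c = -1.1500 + -0.0680i → escape time 7
(row=1, col=1): c = -0.9167 + -0.0680i → escape time 7
(row=1, col=2): c = -0.6833 + -0.0680i → escape time 7
(row=1, col=3): c = -0.4500 + -0.0680i → escape time 7
(row=2, col=0): c = -1.1500 + -0.4260i → escape time 6
(row=2, col=1): c = -0.9167 + -0.4260i → escape time 6
(row=2, col=2): c = -0.6833 + -0.4260i → escape time 7
(row=2, col=3): c = -0.4500 + -0.4260i → escape time 7
(row=3, col=0): c = -1.1500 + -0.7840i → escape time 3
(row=3, col=1): c = -0.9167 + -0.7840i → escape time 4
(row=3, col=2): c = -0.6833 + -0.7840i → escape time 4
(row=3, col=3): c = -0.4500 + -0.7840i → escape time 6
(row=4, col=0): c = -1.1500 + -1.1420i → escape time 3
(row=4, col=1): c = -0.9167 + -1.1420i → escape time 3
(row=4, col=2): c = -0.6833 + -1.1420i → escape time 3
(row=4, col=3): c = -0.4500 + -1.1420i → escape time 3
(row=5, col=0): c = -1.1500 + -1.5000i → escape time 2
(row=5, col=1): c = -0.9167 + -1.5000i → escape time 2
(row=5, col=2): c = -0.6833 + -1.5000i → escape time 2
(row=5, col=3): c = -0.4500 + -1.5000i → escape time 2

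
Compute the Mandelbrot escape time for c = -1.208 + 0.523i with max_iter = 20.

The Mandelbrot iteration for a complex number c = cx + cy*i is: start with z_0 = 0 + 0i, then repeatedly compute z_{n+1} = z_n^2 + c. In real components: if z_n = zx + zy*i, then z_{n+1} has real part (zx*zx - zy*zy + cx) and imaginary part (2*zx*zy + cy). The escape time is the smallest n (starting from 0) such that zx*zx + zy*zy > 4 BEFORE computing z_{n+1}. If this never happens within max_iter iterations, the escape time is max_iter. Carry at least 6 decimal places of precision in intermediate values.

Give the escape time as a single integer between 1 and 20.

z_0 = 0 + 0i, c = -1.2080 + 0.5230i
Iter 1: z = -1.2080 + 0.5230i, |z|^2 = 1.7328
Iter 2: z = -0.0223 + -0.7406i, |z|^2 = 0.5489
Iter 3: z = -1.7559 + 0.5560i, |z|^2 = 3.3925
Iter 4: z = 1.5662 + -1.4295i, |z|^2 = 4.4966
Escaped at iteration 4

Answer: 4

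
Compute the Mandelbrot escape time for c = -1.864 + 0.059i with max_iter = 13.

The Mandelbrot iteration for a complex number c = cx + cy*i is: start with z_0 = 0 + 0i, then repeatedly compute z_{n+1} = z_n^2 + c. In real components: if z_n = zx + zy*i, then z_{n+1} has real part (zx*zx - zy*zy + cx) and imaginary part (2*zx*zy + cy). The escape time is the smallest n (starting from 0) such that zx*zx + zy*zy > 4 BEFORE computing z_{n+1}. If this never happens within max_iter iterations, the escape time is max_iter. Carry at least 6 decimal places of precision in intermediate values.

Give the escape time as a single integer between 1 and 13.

z_0 = 0 + 0i, c = -1.8640 + 0.0590i
Iter 1: z = -1.8640 + 0.0590i, |z|^2 = 3.4780
Iter 2: z = 1.6070 + -0.1610i, |z|^2 = 2.6084
Iter 3: z = 0.6926 + -0.4583i, |z|^2 = 0.6897
Iter 4: z = -1.5944 + -0.5758i, |z|^2 = 2.8736
Iter 5: z = 0.3464 + 1.8952i, |z|^2 = 3.7117
Iter 6: z = -5.3357 + 1.3720i, |z|^2 = 30.3521
Escaped at iteration 6

Answer: 6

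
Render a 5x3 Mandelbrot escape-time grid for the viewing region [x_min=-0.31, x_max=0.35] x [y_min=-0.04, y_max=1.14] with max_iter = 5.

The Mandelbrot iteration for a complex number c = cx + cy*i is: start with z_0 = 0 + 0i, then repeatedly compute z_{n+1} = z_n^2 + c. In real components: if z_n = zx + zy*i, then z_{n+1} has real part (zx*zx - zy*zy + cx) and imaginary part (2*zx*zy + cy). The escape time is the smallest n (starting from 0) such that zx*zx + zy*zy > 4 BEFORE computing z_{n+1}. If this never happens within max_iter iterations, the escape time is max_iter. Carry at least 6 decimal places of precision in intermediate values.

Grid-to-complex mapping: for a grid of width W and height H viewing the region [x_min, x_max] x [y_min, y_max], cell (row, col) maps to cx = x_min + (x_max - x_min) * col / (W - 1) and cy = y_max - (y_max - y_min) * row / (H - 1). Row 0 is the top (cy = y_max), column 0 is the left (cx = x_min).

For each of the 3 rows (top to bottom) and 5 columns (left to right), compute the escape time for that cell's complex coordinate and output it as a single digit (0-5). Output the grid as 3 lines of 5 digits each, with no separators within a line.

(row=0, col=0): c = -0.3100 + 1.1400i → escape time 4
(row=0, col=1): c = -0.1450 + 1.1400i → escape time 5
(row=0, col=2): c = 0.0200 + 1.1400i → escape time 4
(row=0, col=3): c = 0.1850 + 1.1400i → escape time 3
(row=0, col=4): c = 0.3500 + 1.1400i → escape time 2
(row=1, col=0): c = -0.3100 + 0.5500i → escape time 5
(row=1, col=1): c = -0.1450 + 0.5500i → escape time 5
(row=1, col=2): c = 0.0200 + 0.5500i → escape time 5
(row=1, col=3): c = 0.1850 + 0.5500i → escape time 5
(row=1, col=4): c = 0.3500 + 0.5500i → escape time 5
(row=2, col=0): c = -0.3100 + -0.0400i → escape time 5
(row=2, col=1): c = -0.1450 + -0.0400i → escape time 5
(row=2, col=2): c = 0.0200 + -0.0400i → escape time 5
(row=2, col=3): c = 0.1850 + -0.0400i → escape time 5
(row=2, col=4): c = 0.3500 + -0.0400i → escape time 5

Answer: 45432
55555
55555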